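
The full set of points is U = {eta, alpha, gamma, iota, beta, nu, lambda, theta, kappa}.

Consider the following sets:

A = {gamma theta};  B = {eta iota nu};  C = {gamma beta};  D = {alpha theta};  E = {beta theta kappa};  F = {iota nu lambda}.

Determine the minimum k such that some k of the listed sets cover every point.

A and B and D and E and F together: A ∪ B ∪ D ∪ E ∪ F = {eta, alpha, gamma, iota, beta, nu, lambda, theta, kappa} — every point is covered.
No 4 of the 6 sets cover everything (all 15 combinations miss at least one point), so 5 is optimal.

5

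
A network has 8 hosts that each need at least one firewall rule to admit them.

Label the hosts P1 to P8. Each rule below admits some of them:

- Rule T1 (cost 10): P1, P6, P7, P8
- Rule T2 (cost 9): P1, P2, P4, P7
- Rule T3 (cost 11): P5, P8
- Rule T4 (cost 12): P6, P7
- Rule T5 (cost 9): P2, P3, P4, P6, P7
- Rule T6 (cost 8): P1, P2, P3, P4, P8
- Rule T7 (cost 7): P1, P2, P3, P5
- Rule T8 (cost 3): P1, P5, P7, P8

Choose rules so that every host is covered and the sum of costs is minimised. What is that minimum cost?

T5, T8 together cover every host (T5 ∪ T8 = {P1, P2, P3, P4, P5, P6, P7, P8}); total cost 9 + 3 = 12.
No covering selection has total cost below 12.

12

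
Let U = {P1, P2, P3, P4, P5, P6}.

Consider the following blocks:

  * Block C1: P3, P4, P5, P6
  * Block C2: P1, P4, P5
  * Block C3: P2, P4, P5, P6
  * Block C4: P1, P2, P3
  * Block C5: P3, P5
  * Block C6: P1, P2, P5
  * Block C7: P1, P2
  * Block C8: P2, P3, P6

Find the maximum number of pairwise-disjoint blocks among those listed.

2

C5, C7 are pairwise disjoint (C5={P3,P5}; C7={P1,P2}).
Every remaining block overlaps one of these, and no 3 of the listed blocks are pairwise disjoint, so 2 is the maximum.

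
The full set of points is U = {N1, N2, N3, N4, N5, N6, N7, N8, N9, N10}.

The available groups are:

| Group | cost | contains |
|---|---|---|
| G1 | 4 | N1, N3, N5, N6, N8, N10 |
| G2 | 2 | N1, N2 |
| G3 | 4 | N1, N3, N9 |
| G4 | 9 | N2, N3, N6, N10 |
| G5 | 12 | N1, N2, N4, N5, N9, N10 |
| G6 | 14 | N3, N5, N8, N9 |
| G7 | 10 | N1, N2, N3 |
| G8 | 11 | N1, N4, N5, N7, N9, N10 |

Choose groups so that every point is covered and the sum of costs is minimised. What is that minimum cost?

G1, G2, G8 together cover every point (G1 ∪ G2 ∪ G8 = {N1, N2, N3, N4, N5, N6, N7, N8, N9, N10}); total cost 4 + 2 + 11 = 17.
No covering selection has total cost below 17.

17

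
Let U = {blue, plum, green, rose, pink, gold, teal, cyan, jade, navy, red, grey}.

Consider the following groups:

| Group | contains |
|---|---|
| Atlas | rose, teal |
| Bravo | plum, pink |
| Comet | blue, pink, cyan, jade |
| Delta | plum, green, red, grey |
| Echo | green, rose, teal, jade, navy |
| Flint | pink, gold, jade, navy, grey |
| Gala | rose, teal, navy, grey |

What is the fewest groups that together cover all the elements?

4

Atlas and Comet and Delta and Flint together: Atlas ∪ Comet ∪ Delta ∪ Flint = {blue, plum, green, rose, pink, gold, teal, cyan, jade, navy, red, grey} — every element is covered.
Only Flint contains gold, so Flint is forced; the remaining 7 elements need at least 3 more groups (each remaining group adds at most 3) — so at least 4 groups are needed, and 4 is optimal.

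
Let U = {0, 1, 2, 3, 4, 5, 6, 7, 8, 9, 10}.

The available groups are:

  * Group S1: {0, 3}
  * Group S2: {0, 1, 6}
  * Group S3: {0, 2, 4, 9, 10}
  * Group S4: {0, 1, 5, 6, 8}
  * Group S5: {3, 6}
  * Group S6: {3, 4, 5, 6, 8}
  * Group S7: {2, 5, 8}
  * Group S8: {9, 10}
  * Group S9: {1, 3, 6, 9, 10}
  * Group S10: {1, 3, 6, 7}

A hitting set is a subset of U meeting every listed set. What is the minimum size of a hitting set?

4

Take H = {1, 3, 5, 9}. Each listed group contains at least one of these, so H is a hitting set of size 4.
No choice of 3 elements meets every group, so 4 is the minimum.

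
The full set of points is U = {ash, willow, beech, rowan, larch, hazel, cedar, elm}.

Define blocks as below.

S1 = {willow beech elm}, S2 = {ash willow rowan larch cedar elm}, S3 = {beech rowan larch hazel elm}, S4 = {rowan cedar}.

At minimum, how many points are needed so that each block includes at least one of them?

2

H = {rowan, elm} meets every block (each contains at least one member of H), and |H| = 2.
The blocks S1, S4 are pairwise disjoint, so any hitting set needs a separate point for each — at least 2. Hence 2 is optimal.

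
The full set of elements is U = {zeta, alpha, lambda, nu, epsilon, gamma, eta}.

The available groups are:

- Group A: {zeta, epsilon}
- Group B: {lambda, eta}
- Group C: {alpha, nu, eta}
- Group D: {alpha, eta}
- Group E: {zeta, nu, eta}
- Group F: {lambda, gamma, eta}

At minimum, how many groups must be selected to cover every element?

A, C, and F cover everything between them: the union {zeta, alpha, lambda, nu, epsilon, gamma, eta} is all of U.
Each group has at most 3 elements, and 2·3 = 6 < 7 — so at least 3 groups are needed, and 3 is optimal.

3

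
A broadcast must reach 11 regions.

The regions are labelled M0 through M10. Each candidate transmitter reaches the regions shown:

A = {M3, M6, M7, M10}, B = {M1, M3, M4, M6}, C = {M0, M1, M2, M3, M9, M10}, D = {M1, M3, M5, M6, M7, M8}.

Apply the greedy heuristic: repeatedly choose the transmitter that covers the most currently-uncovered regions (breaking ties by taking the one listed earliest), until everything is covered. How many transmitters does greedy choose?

3

Greedy: pick C (covers 6 new) → pick D (covers 4 new) → pick B (covers 1 new). Total picks: 3.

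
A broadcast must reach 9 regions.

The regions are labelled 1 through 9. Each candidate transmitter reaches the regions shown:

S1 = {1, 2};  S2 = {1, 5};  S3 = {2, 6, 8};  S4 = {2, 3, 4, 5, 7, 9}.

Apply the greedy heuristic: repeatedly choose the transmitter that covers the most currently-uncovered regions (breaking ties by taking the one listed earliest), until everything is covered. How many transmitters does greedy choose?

3

Greedy: pick S4 (covers 6 new) → pick S3 (covers 2 new) → pick S1 (covers 1 new). Total picks: 3.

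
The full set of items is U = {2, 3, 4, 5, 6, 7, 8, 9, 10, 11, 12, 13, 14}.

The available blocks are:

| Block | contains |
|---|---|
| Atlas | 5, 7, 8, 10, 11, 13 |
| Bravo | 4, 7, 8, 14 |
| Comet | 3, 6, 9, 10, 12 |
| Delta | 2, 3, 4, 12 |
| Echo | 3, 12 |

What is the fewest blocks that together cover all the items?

Take {Atlas, Bravo, Comet, Delta}. Their union is {2, 3, 4, 5, 6, 7, 8, 9, 10, 11, 12, 13, 14}, which is all 13 items.
No 3 of the 5 blocks cover everything (all 10 combinations miss at least one item), so 4 is optimal.

4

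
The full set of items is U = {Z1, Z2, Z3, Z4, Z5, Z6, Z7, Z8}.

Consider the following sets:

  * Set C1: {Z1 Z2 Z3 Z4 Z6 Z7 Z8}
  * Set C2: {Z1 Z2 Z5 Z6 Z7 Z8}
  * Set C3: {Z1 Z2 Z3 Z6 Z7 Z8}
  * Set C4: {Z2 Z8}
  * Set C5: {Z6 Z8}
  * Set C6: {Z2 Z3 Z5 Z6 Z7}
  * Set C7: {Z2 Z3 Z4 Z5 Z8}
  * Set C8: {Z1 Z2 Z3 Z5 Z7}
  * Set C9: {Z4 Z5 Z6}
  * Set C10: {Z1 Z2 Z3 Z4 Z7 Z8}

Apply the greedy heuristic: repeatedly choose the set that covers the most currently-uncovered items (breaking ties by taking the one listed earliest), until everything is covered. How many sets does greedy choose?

2

Greedy: pick C1 (covers 7 new) → pick C2 (covers 1 new). Total picks: 2.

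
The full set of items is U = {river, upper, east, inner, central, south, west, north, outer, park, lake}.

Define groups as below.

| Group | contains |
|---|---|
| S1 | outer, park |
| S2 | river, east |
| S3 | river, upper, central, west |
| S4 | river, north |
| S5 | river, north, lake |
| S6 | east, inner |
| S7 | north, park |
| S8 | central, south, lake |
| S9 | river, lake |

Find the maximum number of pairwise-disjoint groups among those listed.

4

S1, S4, S6, S8 are pairwise disjoint (S1={outer,park}; S4={river,north}; S6={east,inner}; S8={central,south,lake}).
Every remaining group overlaps one of these, and no 5 of the listed groups are pairwise disjoint, so 4 is the maximum.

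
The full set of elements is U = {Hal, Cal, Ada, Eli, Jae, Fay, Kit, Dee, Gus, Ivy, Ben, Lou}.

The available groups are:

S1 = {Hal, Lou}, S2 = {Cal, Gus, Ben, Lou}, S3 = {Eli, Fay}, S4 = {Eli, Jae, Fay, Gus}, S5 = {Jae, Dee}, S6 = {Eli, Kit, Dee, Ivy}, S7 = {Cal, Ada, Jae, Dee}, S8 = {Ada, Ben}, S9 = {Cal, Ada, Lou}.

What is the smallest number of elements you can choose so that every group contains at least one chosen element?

4

H = {Fay, Dee, Ben, Lou} meets every group (each contains at least one member of H), and |H| = 4.
The groups S1, S3, S5, S8 are pairwise disjoint, so any hitting set needs a separate element for each — at least 4. Hence 4 is optimal.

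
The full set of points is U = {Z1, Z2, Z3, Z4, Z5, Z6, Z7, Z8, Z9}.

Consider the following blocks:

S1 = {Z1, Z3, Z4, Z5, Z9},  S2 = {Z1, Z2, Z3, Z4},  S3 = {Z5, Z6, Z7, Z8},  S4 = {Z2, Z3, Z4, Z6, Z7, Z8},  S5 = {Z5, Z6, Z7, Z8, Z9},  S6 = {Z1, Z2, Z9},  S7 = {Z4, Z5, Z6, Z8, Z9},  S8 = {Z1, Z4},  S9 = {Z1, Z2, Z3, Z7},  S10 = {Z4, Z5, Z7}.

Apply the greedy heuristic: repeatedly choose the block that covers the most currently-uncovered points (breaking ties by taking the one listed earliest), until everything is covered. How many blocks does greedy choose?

2

Greedy: pick S4 (covers 6 new) → pick S1 (covers 3 new). Total picks: 2.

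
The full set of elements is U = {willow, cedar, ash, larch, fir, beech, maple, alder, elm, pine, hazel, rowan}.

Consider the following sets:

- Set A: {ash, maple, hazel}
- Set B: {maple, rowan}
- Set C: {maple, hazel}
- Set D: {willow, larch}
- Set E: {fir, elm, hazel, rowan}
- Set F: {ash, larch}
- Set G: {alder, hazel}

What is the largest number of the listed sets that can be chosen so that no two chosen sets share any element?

B, F, G are pairwise disjoint (B={maple,rowan}; F={ash,larch}; G={alder,hazel}).
Every remaining set overlaps one of these, and no 4 of the listed sets are pairwise disjoint, so 3 is the maximum.

3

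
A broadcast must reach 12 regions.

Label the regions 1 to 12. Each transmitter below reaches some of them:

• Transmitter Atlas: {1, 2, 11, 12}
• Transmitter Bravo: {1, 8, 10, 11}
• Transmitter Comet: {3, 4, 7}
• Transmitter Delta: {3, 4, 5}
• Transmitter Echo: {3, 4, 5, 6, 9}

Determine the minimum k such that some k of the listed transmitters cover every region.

4

Take {Atlas, Bravo, Comet, Echo}. Their union is {1, 2, 3, 4, 5, 6, 7, 8, 9, 10, 11, 12}, which is all 12 regions.
Only Comet contains 7, so Comet is forced; the remaining 9 regions need at least 3 more transmitters (each remaining transmitter adds at most 4) — so at least 4 transmitters are needed, and 4 is optimal.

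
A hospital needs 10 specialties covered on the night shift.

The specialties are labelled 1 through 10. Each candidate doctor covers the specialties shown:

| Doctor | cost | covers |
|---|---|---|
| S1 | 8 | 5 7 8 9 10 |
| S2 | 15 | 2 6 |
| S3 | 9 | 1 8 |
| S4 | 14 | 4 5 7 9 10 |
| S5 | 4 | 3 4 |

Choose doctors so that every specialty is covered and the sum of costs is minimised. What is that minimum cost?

36

S1, S2, S3, S5 together cover every specialty (S1 ∪ S2 ∪ S3 ∪ S5 = {1, 2, 3, 4, 5, 6, 7, 8, 9, 10}); total cost 8 + 15 + 9 + 4 = 36.
No covering selection has total cost below 36.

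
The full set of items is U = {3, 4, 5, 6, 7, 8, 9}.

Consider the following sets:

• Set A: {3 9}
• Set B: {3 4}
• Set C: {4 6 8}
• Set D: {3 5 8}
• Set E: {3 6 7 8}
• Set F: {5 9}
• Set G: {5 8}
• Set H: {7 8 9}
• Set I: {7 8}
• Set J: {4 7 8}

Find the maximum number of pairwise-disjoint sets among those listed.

3

B, F, I are pairwise disjoint (B={3,4}; F={5,9}; I={7,8}).
Every remaining set overlaps one of these, and no 4 of the listed sets are pairwise disjoint, so 3 is the maximum.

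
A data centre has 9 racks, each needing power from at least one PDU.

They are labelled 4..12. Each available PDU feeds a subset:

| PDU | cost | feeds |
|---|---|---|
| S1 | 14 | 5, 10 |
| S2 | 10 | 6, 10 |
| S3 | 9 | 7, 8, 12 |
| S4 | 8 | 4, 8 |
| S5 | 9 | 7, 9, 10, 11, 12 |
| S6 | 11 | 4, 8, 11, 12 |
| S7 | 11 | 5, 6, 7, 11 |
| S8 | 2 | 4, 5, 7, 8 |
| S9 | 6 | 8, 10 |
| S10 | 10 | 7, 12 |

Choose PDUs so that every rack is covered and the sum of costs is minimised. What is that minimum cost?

S2, S5, S8 together cover every rack (S2 ∪ S5 ∪ S8 = {4, 5, 6, 7, 8, 9, 10, 11, 12}); total cost 10 + 9 + 2 = 21.
No covering selection has total cost below 21.

21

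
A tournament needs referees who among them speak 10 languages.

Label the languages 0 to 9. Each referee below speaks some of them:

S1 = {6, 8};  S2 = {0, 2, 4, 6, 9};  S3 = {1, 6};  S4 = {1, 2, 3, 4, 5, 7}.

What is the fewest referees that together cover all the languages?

3

S1 and S2 and S4 together: S1 ∪ S2 ∪ S4 = {0, 1, 2, 3, 4, 5, 6, 7, 8, 9} — every language is covered.
Only S2 contains 0, so S2 is forced; the remaining 5 languages need at least 2 more referees (each remaining referee adds at most 4) — so at least 3 referees are needed, and 3 is optimal.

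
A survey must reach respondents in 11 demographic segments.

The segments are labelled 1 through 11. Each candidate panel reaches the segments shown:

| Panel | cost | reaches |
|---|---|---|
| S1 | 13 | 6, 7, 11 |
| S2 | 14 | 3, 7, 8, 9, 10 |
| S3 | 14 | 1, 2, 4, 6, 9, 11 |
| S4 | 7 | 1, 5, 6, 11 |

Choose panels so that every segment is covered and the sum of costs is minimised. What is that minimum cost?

35

S2, S3, S4 together cover every segment (S2 ∪ S3 ∪ S4 = {1, 2, 3, 4, 5, 6, 7, 8, 9, 10, 11}); total cost 14 + 14 + 7 = 35.
No covering selection has total cost below 35.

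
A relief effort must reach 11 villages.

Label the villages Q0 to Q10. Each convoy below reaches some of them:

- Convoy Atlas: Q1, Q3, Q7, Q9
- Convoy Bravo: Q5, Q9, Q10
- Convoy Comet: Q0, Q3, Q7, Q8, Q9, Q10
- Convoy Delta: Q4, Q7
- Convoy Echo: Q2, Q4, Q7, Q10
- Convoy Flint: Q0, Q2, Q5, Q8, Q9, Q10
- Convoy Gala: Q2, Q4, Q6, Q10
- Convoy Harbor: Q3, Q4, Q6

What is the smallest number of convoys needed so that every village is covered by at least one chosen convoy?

3

Take {Atlas, Flint, Gala}. Their union is {Q0, Q1, Q2, Q3, Q4, Q5, Q6, Q7, Q8, Q9, Q10}, which is all 11 villages.
Only Atlas contains Q1, so Atlas is forced; the remaining 7 villages need at least 2 more convoys (each remaining convoy adds at most 5) — so at least 3 convoys are needed, and 3 is optimal.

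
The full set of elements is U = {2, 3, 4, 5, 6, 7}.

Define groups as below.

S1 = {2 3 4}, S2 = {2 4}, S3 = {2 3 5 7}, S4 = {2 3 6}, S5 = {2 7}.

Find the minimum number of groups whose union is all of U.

3

S2, S3, and S4 cover everything between them: the union {2, 3, 4, 5, 6, 7} is all of U.
Only S3 contains 5, so S3 is forced; the remaining 2 elements need at least 2 more groups (each remaining group adds at most 1) — so at least 3 groups are needed, and 3 is optimal.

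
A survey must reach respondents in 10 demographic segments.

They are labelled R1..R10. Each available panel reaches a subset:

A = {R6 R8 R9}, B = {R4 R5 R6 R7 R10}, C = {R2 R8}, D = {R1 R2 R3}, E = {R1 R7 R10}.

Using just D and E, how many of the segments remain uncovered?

5

Union of D, E = {R1, R2, R3, R7, R10}.
Not covered: R4, R5, R6, R8, R9 — 5 segments.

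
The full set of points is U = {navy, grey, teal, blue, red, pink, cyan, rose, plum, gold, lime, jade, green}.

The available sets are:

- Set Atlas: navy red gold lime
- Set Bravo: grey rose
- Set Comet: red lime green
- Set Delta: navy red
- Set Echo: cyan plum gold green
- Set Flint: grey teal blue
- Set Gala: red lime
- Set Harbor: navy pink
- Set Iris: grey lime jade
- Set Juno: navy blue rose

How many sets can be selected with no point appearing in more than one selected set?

Bravo, Echo, Gala, Harbor are pairwise disjoint (Bravo={grey,rose}; Echo={cyan,plum,gold,green}; Gala={red,lime}; Harbor={navy,pink}).
Every remaining set overlaps one of these, and no 5 of the listed sets are pairwise disjoint, so 4 is the maximum.

4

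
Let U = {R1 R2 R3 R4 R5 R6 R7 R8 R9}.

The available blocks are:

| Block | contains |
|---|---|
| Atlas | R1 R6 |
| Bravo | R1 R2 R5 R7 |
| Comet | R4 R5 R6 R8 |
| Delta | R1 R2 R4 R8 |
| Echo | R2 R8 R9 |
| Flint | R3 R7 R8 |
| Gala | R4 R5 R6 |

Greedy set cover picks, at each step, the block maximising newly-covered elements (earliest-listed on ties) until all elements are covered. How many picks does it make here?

Greedy: pick Bravo (covers 4 new) → pick Comet (covers 3 new) → pick Echo (covers 1 new) → pick Flint (covers 1 new). Total picks: 4.

4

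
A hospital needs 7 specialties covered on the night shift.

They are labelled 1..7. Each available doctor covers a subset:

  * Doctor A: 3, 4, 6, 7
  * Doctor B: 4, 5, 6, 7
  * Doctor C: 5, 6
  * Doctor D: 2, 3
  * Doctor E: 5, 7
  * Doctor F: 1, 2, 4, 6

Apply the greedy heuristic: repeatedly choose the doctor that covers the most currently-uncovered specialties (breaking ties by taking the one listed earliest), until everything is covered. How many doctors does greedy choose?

3

Greedy: pick A (covers 4 new) → pick F (covers 2 new) → pick B (covers 1 new). Total picks: 3.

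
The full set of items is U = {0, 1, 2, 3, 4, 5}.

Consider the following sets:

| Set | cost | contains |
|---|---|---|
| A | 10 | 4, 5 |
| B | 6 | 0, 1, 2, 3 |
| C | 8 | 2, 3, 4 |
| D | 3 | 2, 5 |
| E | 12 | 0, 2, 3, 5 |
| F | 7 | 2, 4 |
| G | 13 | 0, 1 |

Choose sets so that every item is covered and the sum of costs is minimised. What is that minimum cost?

B, D, F together cover every item (B ∪ D ∪ F = {0, 1, 2, 3, 4, 5}); total cost 6 + 3 + 7 = 16.
No covering selection has total cost below 16.

16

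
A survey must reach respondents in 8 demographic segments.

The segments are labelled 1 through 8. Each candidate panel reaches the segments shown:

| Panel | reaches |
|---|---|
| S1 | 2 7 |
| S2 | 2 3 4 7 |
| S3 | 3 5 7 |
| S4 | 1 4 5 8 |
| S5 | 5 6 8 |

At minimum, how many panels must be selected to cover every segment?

3

S2 and S4 and S5 together: S2 ∪ S4 ∪ S5 = {1, 2, 3, 4, 5, 6, 7, 8} — every segment is covered.
Only S4 contains 1, so S4 is forced; the remaining 4 segments need at least 2 more panels (each remaining panel adds at most 3) — so at least 3 panels are needed, and 3 is optimal.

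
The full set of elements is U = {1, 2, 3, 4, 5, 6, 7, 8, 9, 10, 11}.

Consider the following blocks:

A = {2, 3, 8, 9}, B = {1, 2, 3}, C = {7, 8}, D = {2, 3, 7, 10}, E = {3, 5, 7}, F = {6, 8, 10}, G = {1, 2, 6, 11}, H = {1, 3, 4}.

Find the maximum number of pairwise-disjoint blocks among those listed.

2

F, H are pairwise disjoint (F={6,8,10}; H={1,3,4}).
Every remaining block overlaps one of these, and no 3 of the listed blocks are pairwise disjoint, so 2 is the maximum.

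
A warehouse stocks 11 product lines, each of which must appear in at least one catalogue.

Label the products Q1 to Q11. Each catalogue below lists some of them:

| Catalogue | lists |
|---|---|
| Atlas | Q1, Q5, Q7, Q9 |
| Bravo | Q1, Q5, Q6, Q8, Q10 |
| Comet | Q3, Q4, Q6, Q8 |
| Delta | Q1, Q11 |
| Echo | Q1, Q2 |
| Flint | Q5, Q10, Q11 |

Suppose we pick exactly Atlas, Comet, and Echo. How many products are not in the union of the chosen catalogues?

2

Union of Atlas, Comet, Echo = {Q1, Q2, Q3, Q4, Q5, Q6, Q7, Q8, Q9}.
Not covered: Q10, Q11 — 2 products.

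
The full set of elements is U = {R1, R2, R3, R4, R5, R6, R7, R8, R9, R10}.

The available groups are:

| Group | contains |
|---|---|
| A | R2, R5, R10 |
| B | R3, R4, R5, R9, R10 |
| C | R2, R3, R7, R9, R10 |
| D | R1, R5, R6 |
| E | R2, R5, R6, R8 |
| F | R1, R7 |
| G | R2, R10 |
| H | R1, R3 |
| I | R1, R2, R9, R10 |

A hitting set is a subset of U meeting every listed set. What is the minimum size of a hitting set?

T = {R1, R6, R10} meets every group (each contains at least one member of T), and |T| = 3.
No choice of 2 elements meets every group, so 3 is the minimum.

3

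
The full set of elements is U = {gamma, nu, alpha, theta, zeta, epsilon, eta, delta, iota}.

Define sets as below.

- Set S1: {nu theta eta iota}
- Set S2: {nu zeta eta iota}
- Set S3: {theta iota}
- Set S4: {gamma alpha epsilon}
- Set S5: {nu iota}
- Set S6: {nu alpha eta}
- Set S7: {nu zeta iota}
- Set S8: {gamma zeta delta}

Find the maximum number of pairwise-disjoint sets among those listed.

3

S3, S6, S8 are pairwise disjoint (S3={theta,iota}; S6={nu,alpha,eta}; S8={gamma,zeta,delta}).
Every remaining set overlaps one of these, and no 4 of the listed sets are pairwise disjoint, so 3 is the maximum.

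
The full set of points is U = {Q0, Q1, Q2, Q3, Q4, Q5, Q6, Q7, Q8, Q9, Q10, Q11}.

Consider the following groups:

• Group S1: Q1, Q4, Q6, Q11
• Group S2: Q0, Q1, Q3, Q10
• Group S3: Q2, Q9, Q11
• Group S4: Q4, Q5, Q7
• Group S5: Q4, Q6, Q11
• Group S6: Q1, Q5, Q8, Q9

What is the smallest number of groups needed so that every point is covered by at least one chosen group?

S1 and S2 and S3 and S4 and S6 together: S1 ∪ S2 ∪ S3 ∪ S4 ∪ S6 = {Q0, Q1, Q2, Q3, Q4, Q5, Q6, Q7, Q8, Q9, Q10, Q11} — every point is covered.
No 4 of the 6 groups cover everything (all 15 combinations miss at least one point), so 5 is optimal.

5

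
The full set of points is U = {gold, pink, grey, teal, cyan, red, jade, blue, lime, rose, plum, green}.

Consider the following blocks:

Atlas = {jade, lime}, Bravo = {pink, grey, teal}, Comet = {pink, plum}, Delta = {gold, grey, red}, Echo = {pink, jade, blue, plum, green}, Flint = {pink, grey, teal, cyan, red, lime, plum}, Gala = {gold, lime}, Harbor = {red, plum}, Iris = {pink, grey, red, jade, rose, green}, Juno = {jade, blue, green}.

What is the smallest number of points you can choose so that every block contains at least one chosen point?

Take H = {gold, grey, jade, plum}. Each listed block contains at least one of these, so H is a hitting set of size 4.
The blocks Bravo, Gala, Harbor, Juno are pairwise disjoint, so any hitting set needs a separate point for each — at least 4. Hence 4 is optimal.

4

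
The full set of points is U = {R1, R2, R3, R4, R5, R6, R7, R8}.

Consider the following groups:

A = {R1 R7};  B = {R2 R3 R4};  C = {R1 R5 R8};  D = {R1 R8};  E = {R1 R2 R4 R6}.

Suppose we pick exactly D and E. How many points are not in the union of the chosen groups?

Union of D, E = {R1, R2, R4, R6, R8}.
Not covered: R3, R5, R7 — 3 points.

3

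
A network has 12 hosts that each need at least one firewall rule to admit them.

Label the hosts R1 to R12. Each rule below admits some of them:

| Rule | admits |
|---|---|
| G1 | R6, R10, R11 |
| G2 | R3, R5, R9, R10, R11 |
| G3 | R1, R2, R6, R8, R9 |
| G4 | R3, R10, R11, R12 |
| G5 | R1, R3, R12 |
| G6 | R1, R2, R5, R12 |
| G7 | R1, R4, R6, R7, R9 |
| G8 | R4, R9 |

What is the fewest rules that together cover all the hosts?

Take {G3, G4, G6, G7}. Their union is {R1, R2, R3, R4, R5, R6, R7, R8, R9, R10, R11, R12}, which is all 12 hosts.
No 3 of the 8 rules cover everything (all 56 combinations miss at least one host), so 4 is optimal.

4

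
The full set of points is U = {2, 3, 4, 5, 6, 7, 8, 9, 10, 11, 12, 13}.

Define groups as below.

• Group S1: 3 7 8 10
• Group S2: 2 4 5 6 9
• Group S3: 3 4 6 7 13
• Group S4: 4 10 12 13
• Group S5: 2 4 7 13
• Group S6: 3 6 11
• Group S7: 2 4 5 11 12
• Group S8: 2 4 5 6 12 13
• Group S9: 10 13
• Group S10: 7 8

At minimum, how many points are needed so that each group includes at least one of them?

4

Take H = {2, 3, 8, 10}. Each listed group contains at least one of these, so H is a hitting set of size 4.
No choice of 3 points meets every group, so 4 is the minimum.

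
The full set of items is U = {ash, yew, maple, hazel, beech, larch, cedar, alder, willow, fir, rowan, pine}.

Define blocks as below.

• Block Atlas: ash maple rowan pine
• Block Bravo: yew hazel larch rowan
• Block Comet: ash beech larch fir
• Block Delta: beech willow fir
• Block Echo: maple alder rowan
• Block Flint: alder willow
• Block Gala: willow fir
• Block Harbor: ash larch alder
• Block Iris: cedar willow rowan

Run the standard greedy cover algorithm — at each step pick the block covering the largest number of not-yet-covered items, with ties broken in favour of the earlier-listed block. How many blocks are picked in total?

Greedy: pick Atlas (covers 4 new) → pick Bravo (covers 3 new) → pick Delta (covers 3 new) → pick Echo (covers 1 new) → pick Iris (covers 1 new). Total picks: 5.

5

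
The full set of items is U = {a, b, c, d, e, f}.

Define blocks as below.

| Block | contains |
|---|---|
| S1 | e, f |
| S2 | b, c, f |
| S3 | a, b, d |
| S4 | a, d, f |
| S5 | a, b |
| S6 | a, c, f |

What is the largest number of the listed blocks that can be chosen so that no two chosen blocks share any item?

2

S1, S3 are pairwise disjoint (S1={e,f}; S3={a,b,d}).
Every remaining block overlaps one of these, and no 3 of the listed blocks are pairwise disjoint, so 2 is the maximum.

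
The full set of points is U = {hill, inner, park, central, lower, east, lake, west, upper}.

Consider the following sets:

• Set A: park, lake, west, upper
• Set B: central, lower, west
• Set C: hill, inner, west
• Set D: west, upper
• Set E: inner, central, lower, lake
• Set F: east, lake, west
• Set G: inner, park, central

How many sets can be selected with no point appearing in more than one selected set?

F, G are pairwise disjoint (F={east,lake,west}; G={inner,park,central}).
Every remaining set overlaps one of these, and no 3 of the listed sets are pairwise disjoint, so 2 is the maximum.

2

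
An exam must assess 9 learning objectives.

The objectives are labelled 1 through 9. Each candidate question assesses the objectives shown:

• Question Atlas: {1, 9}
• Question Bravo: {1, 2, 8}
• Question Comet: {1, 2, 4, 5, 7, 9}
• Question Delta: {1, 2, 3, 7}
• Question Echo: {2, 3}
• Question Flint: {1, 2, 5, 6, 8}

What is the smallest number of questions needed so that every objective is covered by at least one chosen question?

Comet and Echo and Flint together: Comet ∪ Echo ∪ Flint = {1, 2, 3, 4, 5, 6, 7, 8, 9} — every objective is covered.
Only Comet contains 4, so Comet is forced; the remaining 3 objectives need at least 2 more questions (each remaining question adds at most 2) — so at least 3 questions are needed, and 3 is optimal.

3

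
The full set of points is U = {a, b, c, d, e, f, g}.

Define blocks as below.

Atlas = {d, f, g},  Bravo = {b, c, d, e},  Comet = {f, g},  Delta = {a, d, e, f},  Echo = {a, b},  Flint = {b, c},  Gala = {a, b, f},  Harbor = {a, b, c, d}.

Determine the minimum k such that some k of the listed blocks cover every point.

3

Bravo, Comet, and Echo cover everything between them: the union {a, b, c, d, e, f, g} is all of U.
No 2 of the 8 blocks cover everything (all 28 combinations miss at least one point), so 3 is optimal.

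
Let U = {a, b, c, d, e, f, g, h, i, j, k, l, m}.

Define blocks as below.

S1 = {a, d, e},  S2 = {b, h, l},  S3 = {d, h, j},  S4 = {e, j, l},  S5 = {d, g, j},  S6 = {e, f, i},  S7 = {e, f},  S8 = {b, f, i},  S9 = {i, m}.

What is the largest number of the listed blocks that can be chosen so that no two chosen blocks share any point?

4

S2, S5, S7, S9 are pairwise disjoint (S2={b,h,l}; S5={d,g,j}; S7={e,f}; S9={i,m}).
Every remaining block overlaps one of these, and no 5 of the listed blocks are pairwise disjoint, so 4 is the maximum.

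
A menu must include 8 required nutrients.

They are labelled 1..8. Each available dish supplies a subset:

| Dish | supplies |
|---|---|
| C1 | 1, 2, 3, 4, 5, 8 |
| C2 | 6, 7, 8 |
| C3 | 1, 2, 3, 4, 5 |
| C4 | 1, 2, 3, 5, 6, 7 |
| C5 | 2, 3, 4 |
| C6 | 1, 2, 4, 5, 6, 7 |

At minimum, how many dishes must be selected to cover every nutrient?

C2 and C3 together: C2 ∪ C3 = {1, 2, 3, 4, 5, 6, 7, 8} — every nutrient is covered.
No single dish has all 8 nutrients (the largest, C1, has 6), so 2 is optimal.

2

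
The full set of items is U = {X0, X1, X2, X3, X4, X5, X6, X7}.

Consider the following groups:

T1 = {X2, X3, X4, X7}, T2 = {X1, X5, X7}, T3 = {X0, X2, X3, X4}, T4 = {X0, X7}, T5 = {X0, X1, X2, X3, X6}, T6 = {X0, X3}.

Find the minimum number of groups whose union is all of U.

3

Take {T1, T2, T5}. Their union is {X0, X1, X2, X3, X4, X5, X6, X7}, which is all 8 items.
Only T2 contains X5, so T2 is forced; the remaining 5 items need at least 2 more groups (each remaining group adds at most 4) — so at least 3 groups are needed, and 3 is optimal.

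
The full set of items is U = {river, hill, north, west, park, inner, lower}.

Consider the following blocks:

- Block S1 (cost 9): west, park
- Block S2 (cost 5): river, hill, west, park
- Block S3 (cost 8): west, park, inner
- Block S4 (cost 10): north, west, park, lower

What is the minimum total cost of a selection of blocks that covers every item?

23

S2, S3, S4 together cover every item (S2 ∪ S3 ∪ S4 = {river, hill, north, west, park, inner, lower}); total cost 5 + 8 + 10 = 23.
No covering selection has total cost below 23.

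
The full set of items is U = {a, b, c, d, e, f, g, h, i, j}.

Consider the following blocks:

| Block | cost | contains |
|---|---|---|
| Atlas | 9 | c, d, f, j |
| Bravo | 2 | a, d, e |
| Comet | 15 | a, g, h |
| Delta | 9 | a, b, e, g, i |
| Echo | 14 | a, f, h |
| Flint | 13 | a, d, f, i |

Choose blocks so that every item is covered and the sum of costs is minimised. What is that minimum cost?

Atlas, Delta, Echo together cover every item (Atlas ∪ Delta ∪ Echo = {a, b, c, d, e, f, g, h, i, j}); total cost 9 + 9 + 14 = 32.
The greedy pick Bravo, Atlas, Delta, Echo costs 34; no covering selection beats 32.

32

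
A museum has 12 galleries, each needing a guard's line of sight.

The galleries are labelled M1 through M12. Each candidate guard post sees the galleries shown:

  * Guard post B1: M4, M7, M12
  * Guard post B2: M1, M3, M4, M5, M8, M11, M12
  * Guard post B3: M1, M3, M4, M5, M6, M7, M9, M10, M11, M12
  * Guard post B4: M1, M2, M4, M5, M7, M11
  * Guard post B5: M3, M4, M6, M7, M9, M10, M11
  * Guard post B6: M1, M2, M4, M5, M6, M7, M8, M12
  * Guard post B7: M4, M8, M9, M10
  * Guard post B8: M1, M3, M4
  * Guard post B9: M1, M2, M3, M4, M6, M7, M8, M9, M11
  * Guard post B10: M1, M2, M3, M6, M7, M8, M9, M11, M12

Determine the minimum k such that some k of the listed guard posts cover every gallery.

B5 and B6 together: B5 ∪ B6 = {M1, M2, M3, M4, M5, M6, M7, M8, M9, M10, M11, M12} — every gallery is covered.
No single guard post has all 12 galleries (the largest, B3, has 10), so 2 is optimal.

2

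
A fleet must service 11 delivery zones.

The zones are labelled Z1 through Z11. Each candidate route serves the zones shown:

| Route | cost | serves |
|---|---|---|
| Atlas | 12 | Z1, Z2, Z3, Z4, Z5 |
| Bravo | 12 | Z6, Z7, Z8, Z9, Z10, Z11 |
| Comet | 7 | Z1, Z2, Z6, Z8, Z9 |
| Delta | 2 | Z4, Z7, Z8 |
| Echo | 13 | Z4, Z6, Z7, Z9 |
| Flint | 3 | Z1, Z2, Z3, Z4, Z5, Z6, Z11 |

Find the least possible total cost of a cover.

15

Bravo, Flint together cover every zone (Bravo ∪ Flint = {Z1, Z2, Z3, Z4, Z5, Z6, Z7, Z8, Z9, Z10, Z11}); total cost 12 + 3 = 15.
The greedy pick Flint, Delta, Bravo costs 17; no covering selection beats 15.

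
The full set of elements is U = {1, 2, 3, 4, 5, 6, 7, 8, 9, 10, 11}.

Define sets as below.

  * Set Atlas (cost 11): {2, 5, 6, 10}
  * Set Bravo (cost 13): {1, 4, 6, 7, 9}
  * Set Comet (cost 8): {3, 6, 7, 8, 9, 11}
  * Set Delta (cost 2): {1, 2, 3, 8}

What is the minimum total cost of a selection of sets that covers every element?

Atlas, Bravo, Comet together cover every element (Atlas ∪ Bravo ∪ Comet = {1, 2, 3, 4, 5, 6, 7, 8, 9, 10, 11}); total cost 11 + 13 + 8 = 32.
The greedy pick Delta, Comet, Atlas, Bravo costs 34; no covering selection beats 32.

32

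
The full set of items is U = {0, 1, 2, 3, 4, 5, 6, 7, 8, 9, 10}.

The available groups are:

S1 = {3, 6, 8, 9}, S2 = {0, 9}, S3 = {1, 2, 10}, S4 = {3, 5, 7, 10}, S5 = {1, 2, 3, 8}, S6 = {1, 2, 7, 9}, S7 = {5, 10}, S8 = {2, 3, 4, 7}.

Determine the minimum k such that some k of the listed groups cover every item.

Take {S1, S2, S5, S7, S8}. Their union is {0, 1, 2, 3, 4, 5, 6, 7, 8, 9, 10}, which is all 11 items.
No 4 of the 8 groups cover everything (all 70 combinations miss at least one item), so 5 is optimal.

5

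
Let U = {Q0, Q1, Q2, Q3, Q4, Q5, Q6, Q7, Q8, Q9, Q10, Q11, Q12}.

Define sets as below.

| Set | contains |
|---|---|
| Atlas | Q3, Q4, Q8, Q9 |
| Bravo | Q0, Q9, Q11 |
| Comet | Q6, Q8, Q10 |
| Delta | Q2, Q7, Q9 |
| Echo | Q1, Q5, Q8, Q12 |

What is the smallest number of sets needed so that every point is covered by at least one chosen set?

5

Atlas and Bravo and Comet and Delta and Echo together: Atlas ∪ Bravo ∪ Comet ∪ Delta ∪ Echo = {Q0, Q1, Q2, Q3, Q4, Q5, Q6, Q7, Q8, Q9, Q10, Q11, Q12} — every point is covered.
Only Comet contains Q6, so Comet is forced; the remaining 10 points need at least 4 more sets (each remaining set adds at most 3) — so at least 5 sets are needed, and 5 is optimal.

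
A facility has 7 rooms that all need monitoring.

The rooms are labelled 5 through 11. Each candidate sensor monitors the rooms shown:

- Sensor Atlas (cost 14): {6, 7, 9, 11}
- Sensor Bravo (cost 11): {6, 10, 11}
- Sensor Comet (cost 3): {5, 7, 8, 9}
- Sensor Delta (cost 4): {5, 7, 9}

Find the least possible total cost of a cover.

14

Bravo, Comet together cover every room (Bravo ∪ Comet = {5, 6, 7, 8, 9, 10, 11}); total cost 11 + 3 = 14.
No covering selection has total cost below 14.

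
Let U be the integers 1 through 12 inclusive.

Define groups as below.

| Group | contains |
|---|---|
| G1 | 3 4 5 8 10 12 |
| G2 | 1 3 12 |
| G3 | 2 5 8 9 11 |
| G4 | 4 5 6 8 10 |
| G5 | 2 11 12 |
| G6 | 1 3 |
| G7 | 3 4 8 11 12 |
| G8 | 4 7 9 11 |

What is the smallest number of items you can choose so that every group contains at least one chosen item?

The 3 items {1, 4, 11} hit every group.
The groups G4, G5, G6 are pairwise disjoint, so any hitting set needs a separate item for each — at least 3. Hence 3 is optimal.

3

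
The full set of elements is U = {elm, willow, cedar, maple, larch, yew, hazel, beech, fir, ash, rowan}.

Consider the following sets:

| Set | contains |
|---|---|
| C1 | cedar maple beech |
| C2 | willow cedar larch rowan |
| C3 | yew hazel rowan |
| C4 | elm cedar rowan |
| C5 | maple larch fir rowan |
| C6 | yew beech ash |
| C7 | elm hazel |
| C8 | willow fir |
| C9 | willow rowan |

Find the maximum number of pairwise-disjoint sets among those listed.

C6, C7, C8 are pairwise disjoint (C6={yew,beech,ash}; C7={elm,hazel}; C8={willow,fir}).
Every remaining set overlaps one of these, and no 4 of the listed sets are pairwise disjoint, so 3 is the maximum.

3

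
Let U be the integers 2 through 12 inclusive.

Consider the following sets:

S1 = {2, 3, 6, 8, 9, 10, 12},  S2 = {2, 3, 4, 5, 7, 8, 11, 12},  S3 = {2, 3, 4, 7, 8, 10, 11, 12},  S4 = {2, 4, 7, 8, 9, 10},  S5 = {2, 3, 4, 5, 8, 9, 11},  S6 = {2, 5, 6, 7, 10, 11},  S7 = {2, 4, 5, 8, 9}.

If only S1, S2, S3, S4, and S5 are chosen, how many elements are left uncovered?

Union of S1, S2, S3, S4, S5 = {2, 3, 4, 5, 6, 7, 8, 9, 10, 11, 12} — that's every element, so 0 are uncovered.

0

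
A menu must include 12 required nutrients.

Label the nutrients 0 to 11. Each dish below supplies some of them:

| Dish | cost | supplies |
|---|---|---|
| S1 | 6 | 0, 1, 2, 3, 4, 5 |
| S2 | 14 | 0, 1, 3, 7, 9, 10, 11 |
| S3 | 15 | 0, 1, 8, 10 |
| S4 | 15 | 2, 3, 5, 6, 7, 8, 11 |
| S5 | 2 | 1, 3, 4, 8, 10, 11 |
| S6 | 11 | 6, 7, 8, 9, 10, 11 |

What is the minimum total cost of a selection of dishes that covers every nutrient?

17

S1, S6 together cover every nutrient (S1 ∪ S6 = {0, 1, 2, 3, 4, 5, 6, 7, 8, 9, 10, 11}); total cost 6 + 11 = 17.
The greedy pick S5, S1, S6 costs 19; no covering selection beats 17.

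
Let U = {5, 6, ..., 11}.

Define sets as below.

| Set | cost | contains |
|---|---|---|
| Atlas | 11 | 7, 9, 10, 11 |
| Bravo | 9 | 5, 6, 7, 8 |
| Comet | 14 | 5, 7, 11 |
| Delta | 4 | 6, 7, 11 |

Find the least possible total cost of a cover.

Atlas, Bravo together cover every item (Atlas ∪ Bravo = {5, 6, 7, 8, 9, 10, 11}); total cost 11 + 9 = 20.
The greedy pick Delta, Bravo, Atlas costs 24; no covering selection beats 20.

20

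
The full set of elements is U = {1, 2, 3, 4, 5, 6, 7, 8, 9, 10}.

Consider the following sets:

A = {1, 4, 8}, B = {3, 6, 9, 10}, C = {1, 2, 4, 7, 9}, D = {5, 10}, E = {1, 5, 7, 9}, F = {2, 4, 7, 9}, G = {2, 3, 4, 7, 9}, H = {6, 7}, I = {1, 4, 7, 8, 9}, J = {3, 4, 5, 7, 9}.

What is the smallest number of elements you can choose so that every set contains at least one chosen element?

3

Take T = {4, 7, 10}. Each listed set contains at least one of these, so T is a hitting set of size 3.
The sets A, D, H are pairwise disjoint, so any hitting set needs a separate element for each — at least 3. Hence 3 is optimal.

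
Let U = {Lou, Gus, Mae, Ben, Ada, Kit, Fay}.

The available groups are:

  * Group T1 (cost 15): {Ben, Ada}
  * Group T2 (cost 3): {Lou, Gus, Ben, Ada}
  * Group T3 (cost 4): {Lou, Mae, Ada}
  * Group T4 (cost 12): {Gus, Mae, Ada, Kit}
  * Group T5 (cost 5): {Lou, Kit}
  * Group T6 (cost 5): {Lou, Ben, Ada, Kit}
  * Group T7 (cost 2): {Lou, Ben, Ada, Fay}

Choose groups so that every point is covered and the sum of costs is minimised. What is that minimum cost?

T4, T7 together cover every point (T4 ∪ T7 = {Lou, Gus, Mae, Ben, Ada, Kit, Fay}); total cost 12 + 2 = 14.
No covering selection has total cost below 14.

14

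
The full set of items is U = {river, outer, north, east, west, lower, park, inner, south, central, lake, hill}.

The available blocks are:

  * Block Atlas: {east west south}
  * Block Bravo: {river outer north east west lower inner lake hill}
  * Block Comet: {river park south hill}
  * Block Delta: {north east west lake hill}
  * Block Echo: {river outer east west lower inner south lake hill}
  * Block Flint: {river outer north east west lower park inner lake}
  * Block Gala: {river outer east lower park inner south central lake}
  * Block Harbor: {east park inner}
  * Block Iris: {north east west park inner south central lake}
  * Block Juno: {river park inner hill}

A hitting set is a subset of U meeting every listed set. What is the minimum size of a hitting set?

2

H = {river, east} meets every block (each contains at least one member of H), and |H| = 2.
The blocks Atlas, Juno are pairwise disjoint, so any hitting set needs a separate item for each — at least 2. Hence 2 is optimal.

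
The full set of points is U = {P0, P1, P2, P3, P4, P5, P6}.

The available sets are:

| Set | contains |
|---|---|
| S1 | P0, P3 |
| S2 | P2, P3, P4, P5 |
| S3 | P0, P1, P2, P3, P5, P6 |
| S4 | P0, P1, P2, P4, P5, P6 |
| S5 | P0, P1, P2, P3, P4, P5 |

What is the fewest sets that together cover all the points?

2

S2 and S4 cover everything between them: the union {P0, P1, P2, P3, P4, P5, P6} is all of U.
No single set has all 7 points (the largest, S3, has 6), so 2 is optimal.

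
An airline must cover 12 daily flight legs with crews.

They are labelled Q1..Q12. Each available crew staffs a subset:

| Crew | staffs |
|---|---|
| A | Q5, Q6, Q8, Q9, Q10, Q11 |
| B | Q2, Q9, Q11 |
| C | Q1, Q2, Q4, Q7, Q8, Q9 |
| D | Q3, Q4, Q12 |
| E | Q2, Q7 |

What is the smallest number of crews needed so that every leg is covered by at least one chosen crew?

3

Take {A, C, D}. Their union is {Q1, Q2, Q3, Q4, Q5, Q6, Q7, Q8, Q9, Q10, Q11, Q12}, which is all 12 legs.
Only C contains Q1, so C is forced; the remaining 6 legs need at least 2 more crews (each remaining crew adds at most 4) — so at least 3 crews are needed, and 3 is optimal.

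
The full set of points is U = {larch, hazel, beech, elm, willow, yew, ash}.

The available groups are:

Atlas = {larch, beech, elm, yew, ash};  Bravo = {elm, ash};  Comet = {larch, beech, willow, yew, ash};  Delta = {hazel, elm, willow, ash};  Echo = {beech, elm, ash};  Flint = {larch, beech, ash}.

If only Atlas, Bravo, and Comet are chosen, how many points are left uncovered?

1

Union of Atlas, Bravo, Comet = {larch, beech, elm, willow, yew, ash}.
Not covered: hazel — 1 point.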